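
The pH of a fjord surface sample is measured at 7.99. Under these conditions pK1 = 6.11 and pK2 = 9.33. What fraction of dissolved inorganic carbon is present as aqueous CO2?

α₀ = 1 / (1 + K1/[H⁺] + K1K2/[H⁺]²) = 1 / (1 + 10^+1.88 + 10^+0.54)
   = 1 / (1 + 75.858 + 3.4674) = 1/80.325 = 0.01245

α₀ = 0.0124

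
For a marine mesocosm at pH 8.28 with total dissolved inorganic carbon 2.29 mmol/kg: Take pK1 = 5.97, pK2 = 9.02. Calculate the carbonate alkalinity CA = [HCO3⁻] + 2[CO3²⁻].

CA = [HCO3⁻] + 2[CO3²⁻] = (α₁ + 2α₂)·DIC
At pH 8.28: [H⁺]/K1 = 10^-2.31 = 0.0048978, K2/[H⁺] = 10^-0.74 = 0.18197
α₁ = 1/(1 + 0.0048978 + 0.18197) = 1/1.1869 = 0.8426; α₂ = α₁·K2/[H⁺] = 0.1533
α₁ + 2α₂ = 1.1492
CA = 1.1492 × 2.29 = 2.63 mmol/kg

CA = 2.63 mmol/kg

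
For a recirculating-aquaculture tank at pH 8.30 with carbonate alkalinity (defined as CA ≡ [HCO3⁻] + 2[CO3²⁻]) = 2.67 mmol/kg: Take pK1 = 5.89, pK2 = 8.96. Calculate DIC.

DIC = 2.27 mmol/kg

CA = [HCO3⁻] + 2[CO3²⁻] = (α₁ + 2α₂)·DIC
At pH 8.30: [H⁺]/K1 = 10^-2.41 = 0.0038905, K2/[H⁺] = 10^-0.66 = 0.21878
α₁ = 1/(1 + 0.0038905 + 0.21878) = 1/1.2227 = 0.8179; α₂ = α₁·K2/[H⁺] = 0.1789
α₁ + 2α₂ = 1.1758
DIC = CA / (α₁ + 2α₂) = 2.67 / 1.1758 = 2.27 mmol/kg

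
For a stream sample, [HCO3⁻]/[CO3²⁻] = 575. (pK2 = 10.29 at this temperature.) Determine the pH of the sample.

From K2 = [H⁺][CO3²⁻]/[HCO3⁻]:  pH = pK2 − log₁₀([HCO3⁻]/[CO3²⁻])
log₁₀(575) = +2.760
pH = 10.29 − (+2.760) = 7.53

pH = 7.53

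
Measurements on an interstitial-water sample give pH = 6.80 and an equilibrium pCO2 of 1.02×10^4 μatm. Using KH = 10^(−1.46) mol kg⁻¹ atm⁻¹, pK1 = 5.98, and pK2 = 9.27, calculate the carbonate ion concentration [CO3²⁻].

[CO2*] = KH · pCO2 = 10^(−1.46) × 1.02×10^4×10^-6 = 3.537×10^-4 mol/kg
α₀ = 1/(1 + K1/[H⁺] + K1K2/[H⁺]²) = 1/(1 + 10^+0.82 + 10^-1.65) = 0.1311
DIC = [CO2*]/α₀ = 3.537×10^-4 / 0.1311 = 2.698 mmol/kg
[CO3²⁻] = α₂·DIC; α₂ = 0.002934, so [CO3²⁻] = 0.002934 × 2.698 = 0.00792 mmol/kg = 7.92 μmol/kg

[CO3²⁻] = 7.92 μmol/kg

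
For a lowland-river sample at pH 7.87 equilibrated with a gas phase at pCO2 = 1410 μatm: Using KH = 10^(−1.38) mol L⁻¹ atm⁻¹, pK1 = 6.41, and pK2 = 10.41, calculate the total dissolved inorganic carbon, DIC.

DIC = 1.76 mmol/L

[CO2*] = KH · pCO2 = 10^(−1.38) × 1410×10^-6 = 5.878×10^-5 mol/L
α₀ = 1/(1 + K1/[H⁺] + K1K2/[H⁺]²) = 1/(1 + 10^+1.46 + 10^-1.08) = 0.03342
DIC = [CO2*]/α₀ = 5.878×10^-5 / 0.03342 = 1.76 mmol/L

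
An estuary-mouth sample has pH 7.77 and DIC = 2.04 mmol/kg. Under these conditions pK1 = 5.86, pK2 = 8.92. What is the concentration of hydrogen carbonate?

[HCO3⁻] = 1.88 mmol/kg

α₁ = 1 / (1 + [H⁺]/K1 + K2/[H⁺]) = 1 / (1 + 10^-1.91 + 10^-1.15)
   = 1 / (1 + 0.012303 + 0.070795) = 1/1.0831 = 0.9233
[HCO3⁻] = α₁ × DIC = 0.9233 × 2.04 = 1.88 mmol/kg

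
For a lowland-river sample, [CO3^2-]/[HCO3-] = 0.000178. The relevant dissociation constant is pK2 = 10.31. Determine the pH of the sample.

From K2 = [H⁺][CO3^2-]/[HCO3-]:  pH = pK2 + log₁₀([CO3^2-]/[HCO3-])
log₁₀(0.000178) = -3.750
pH = 10.31 + (-3.750) = 6.56

pH = 6.56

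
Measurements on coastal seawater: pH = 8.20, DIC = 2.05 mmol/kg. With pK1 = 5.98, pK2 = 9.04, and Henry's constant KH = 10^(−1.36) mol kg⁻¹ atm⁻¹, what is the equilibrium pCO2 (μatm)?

pCO2 = 246 μatm

α₀ = 1 / (1 + K1/[H⁺] + K1K2/[H⁺]²) = 1 / (1 + 10^+2.22 + 10^+1.38)
   = 1 / (1 + 165.96 + 23.988) = 1/190.95 = 0.005237
[CO2*] = α₀ × DIC = 0.005237 × 2.05 = 0.01074 mmol/kg = 10.74 μmol/kg
pCO2 = [CO2*]/KH = 1.074×10^-5 / 4.365×10^-2 = 246 μatm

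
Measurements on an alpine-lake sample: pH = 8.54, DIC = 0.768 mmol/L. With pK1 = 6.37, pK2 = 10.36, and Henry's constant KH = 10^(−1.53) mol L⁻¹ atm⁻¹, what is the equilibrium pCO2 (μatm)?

α₀ = 1 / (1 + K1/[H⁺] + K1K2/[H⁺]²) = 1 / (1 + 10^+2.17 + 10^+0.35)
   = 1 / (1 + 147.91 + 2.2387) = 1/151.15 = 0.006616
[CO2*] = α₀ × DIC = 0.006616 × 0.768 = 0.005081 mmol/L = 5.081 μmol/L
pCO2 = [CO2*]/KH = 5.081×10^-6 / 2.951×10^-2 = 172 μatm

pCO2 = 172 μatm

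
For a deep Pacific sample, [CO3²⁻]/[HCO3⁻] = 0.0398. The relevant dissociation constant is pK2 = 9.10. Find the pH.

From K2 = [H⁺][CO3²⁻]/[HCO3⁻]:  pH = pK2 + log₁₀([CO3²⁻]/[HCO3⁻])
log₁₀(0.0398) = -1.400
pH = 9.10 + (-1.400) = 7.70

pH = 7.70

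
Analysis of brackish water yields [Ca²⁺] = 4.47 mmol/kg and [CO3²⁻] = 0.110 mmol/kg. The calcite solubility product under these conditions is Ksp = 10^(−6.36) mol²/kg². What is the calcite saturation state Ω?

Ksp = 10^(−6.36) = 4.365×10^-7
Ω = [Ca²⁺][CO3²⁻]/Ksp = (4.47×10^-3)(0.110×10^-3) / 4.365×10^-7 = 1.13

Ω = 1.13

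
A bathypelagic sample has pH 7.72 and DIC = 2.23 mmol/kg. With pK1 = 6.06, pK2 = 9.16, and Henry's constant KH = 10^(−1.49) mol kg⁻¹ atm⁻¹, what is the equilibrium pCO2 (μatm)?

α₀ = 1 / (1 + K1/[H⁺] + K1K2/[H⁺]²) = 1 / (1 + 10^+1.66 + 10^+0.22)
   = 1 / (1 + 45.709 + 1.6596) = 1/48.368 = 0.02067
[CO2*] = α₀ × DIC = 0.02067 × 2.23 = 0.04610 mmol/kg
pCO2 = [CO2*]/KH = 4.610×10^-5 / 3.236×10^-2 = 1420 μatm

pCO2 = 1420 μatm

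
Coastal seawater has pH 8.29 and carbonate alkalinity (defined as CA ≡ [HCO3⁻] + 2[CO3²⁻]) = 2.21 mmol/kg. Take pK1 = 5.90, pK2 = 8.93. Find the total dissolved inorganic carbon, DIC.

CA = [HCO3⁻] + 2[CO3²⁻] = (α₁ + 2α₂)·DIC
At pH 8.29: [H⁺]/K1 = 10^-2.39 = 0.0040738, K2/[H⁺] = 10^-0.64 = 0.22909
α₁ = 1/(1 + 0.0040738 + 0.22909) = 1/1.2332 = 0.8109; α₂ = α₁·K2/[H⁺] = 0.1858
α₁ + 2α₂ = 1.1825
DIC = CA / (α₁ + 2α₂) = 2.21 / 1.1825 = 1.87 mmol/kg

DIC = 1.87 mmol/kg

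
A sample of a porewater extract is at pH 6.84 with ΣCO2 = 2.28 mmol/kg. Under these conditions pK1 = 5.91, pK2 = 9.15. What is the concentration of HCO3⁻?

[HCO3⁻] = 2.03 mmol/kg

α₁ = 1 / (1 + [H⁺]/K1 + K2/[H⁺]) = 1 / (1 + 10^-0.93 + 10^-2.31)
   = 1 / (1 + 0.11749 + 0.0048978) = 1/1.1224 = 0.8910
[HCO3⁻] = α₁ × DIC = 0.8910 × 2.28 = 2.03 mmol/kg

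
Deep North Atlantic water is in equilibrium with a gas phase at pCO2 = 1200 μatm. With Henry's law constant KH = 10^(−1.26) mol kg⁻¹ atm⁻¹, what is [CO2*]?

[CO2*] = 65.9 μmol/kg

KH = 10^(−1.26) = 5.495×10^-2 mol kg⁻¹ atm⁻¹
[CO2*] = KH · pCO2 = 5.495×10^-2 × 1200×10^-6 atm = 6.59×10^-5 mol/kg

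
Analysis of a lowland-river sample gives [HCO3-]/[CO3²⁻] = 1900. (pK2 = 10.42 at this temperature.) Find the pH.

pH = 7.14

From K2 = [H⁺][CO3²⁻]/[HCO3-]:  pH = pK2 − log₁₀([HCO3-]/[CO3²⁻])
log₁₀(1900) = +3.279
pH = 10.42 − (+3.279) = 7.14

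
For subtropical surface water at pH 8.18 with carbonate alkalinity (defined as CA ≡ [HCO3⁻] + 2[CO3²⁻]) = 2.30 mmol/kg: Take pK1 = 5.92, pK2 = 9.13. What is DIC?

CA = [HCO3⁻] + 2[CO3²⁻] = (α₁ + 2α₂)·DIC
At pH 8.18: [H⁺]/K1 = 10^-2.26 = 0.0054954, K2/[H⁺] = 10^-0.95 = 0.11220
α₁ = 1/(1 + 0.0054954 + 0.11220) = 1/1.1177 = 0.8947; α₂ = α₁·K2/[H⁺] = 0.1004
α₁ + 2α₂ = 1.0955
DIC = CA / (α₁ + 2α₂) = 2.30 / 1.0955 = 2.10 mmol/kg

DIC = 2.10 mmol/kg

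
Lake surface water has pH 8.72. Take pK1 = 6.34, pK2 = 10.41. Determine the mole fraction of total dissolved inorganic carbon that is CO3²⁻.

α₂ = 1 / (1 + [H⁺]/K2 + [H⁺]²/(K1K2)) = 1 / (1 + 10^+1.69 + 10^-0.69)
   = 1 / (1 + 48.978 + 0.20417) = 1/50.182 = 0.01993

α₂ = 0.0199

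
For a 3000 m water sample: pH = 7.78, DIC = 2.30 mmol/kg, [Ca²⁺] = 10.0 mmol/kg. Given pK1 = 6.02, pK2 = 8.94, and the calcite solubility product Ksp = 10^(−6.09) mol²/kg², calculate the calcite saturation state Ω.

α₂ = 1 / (1 + [H⁺]/K2 + [H⁺]²/(K1K2)) = 1 / (1 + 10^+1.16 + 10^-0.60)
   = 1 / (1 + 14.454 + 0.25119) = 1/15.706 = 0.06367
[CO3²⁻] = α₂ × DIC = 0.06367 × 2.30 = 0.1464 mmol/kg
Ksp = 10^(−6.09) = 8.128×10^-7
Ω = [Ca²⁺][CO3²⁻]/Ksp = (10.0×10^-3)(1.464×10^-4) / 8.128×10^-7 = 1.80

Ω = 1.80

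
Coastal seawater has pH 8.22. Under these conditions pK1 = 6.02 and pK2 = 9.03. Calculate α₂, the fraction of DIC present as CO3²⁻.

α₂ = 0.133

α₂ = 1 / (1 + [H⁺]/K2 + [H⁺]²/(K1K2)) = 1 / (1 + 10^+0.81 + 10^-1.39)
   = 1 / (1 + 6.4565 + 0.040738) = 1/7.4973 = 0.1334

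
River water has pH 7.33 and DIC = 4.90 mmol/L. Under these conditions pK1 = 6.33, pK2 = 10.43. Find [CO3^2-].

[CO3²⁻] = 3.54 μmol/L

α₂ = 1 / (1 + [H⁺]/K2 + [H⁺]²/(K1K2)) = 1 / (1 + 10^+3.10 + 10^+2.10)
   = 1 / (1 + 1258.9 + 125.89) = 1/1385.8 = 0.0007216
[CO3²⁻] = α₂ × DIC = 0.0007216 × 4.90 = 0.00354 mmol/L = 3.54 μmol/L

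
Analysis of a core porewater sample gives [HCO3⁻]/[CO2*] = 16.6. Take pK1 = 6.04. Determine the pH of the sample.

From K1 = [H⁺][HCO3⁻]/[CO2*]:  pH = pK1 + log₁₀([HCO3⁻]/[CO2*])
log₁₀(16.6) = +1.220
pH = 6.04 + (+1.220) = 7.26

pH = 7.26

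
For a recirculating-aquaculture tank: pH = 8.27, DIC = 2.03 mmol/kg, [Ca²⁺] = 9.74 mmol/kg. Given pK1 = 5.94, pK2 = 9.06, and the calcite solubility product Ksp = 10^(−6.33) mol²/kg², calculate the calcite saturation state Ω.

Ω = 5.88

α₂ = 1 / (1 + [H⁺]/K2 + [H⁺]²/(K1K2)) = 1 / (1 + 10^+0.79 + 10^-1.54)
   = 1 / (1 + 6.1660 + 0.028840) = 1/7.1948 = 0.1390
[CO3²⁻] = α₂ × DIC = 0.1390 × 2.03 = 0.2821 mmol/kg
Ksp = 10^(−6.33) = 4.677×10^-7
Ω = [Ca²⁺][CO3²⁻]/Ksp = (9.74×10^-3)(2.821×10^-4) / 4.677×10^-7 = 5.88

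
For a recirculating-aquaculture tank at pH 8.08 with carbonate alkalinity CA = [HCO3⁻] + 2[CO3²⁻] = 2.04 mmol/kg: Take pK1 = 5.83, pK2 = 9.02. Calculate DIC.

CA = [HCO3⁻] + 2[CO3²⁻] = (α₁ + 2α₂)·DIC
At pH 8.08: [H⁺]/K1 = 10^-2.25 = 0.0056234, K2/[H⁺] = 10^-0.94 = 0.11482
α₁ = 1/(1 + 0.0056234 + 0.11482) = 1/1.1204 = 0.8925; α₂ = α₁·K2/[H⁺] = 0.1025
α₁ + 2α₂ = 1.0975
DIC = CA / (α₁ + 2α₂) = 2.04 / 1.0975 = 1.86 mmol/kg

DIC = 1.86 mmol/kg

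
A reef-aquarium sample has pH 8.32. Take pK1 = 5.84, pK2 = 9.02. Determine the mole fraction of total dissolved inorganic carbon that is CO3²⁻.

α₂ = 0.166

α₂ = 1 / (1 + [H⁺]/K2 + [H⁺]²/(K1K2)) = 1 / (1 + 10^+0.70 + 10^-1.78)
   = 1 / (1 + 5.0119 + 0.016596) = 1/6.0285 = 0.1659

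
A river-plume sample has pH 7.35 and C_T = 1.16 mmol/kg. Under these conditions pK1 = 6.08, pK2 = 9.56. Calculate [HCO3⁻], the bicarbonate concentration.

α₁ = 1 / (1 + [H⁺]/K1 + K2/[H⁺]) = 1 / (1 + 10^-1.27 + 10^-2.21)
   = 1 / (1 + 0.053703 + 0.0061660) = 1/1.0599 = 0.9435
[HCO3⁻] = α₁ × DIC = 0.9435 × 1.16 = 1.09 mmol/kg

[HCO3⁻] = 1.09 mmol/kg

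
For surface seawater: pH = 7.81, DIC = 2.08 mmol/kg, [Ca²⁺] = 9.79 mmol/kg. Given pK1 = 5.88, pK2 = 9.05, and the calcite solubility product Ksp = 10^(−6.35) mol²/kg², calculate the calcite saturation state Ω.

α₂ = 1 / (1 + [H⁺]/K2 + [H⁺]²/(K1K2)) = 1 / (1 + 10^+1.24 + 10^-0.69)
   = 1 / (1 + 17.378 + 0.20417) = 1/18.582 = 0.05381
[CO3²⁻] = α₂ × DIC = 0.05381 × 2.08 = 0.1119 mmol/kg
Ksp = 10^(−6.35) = 4.467×10^-7
Ω = [Ca²⁺][CO3²⁻]/Ksp = (9.79×10^-3)(1.119×10^-4) / 4.467×10^-7 = 2.45

Ω = 2.45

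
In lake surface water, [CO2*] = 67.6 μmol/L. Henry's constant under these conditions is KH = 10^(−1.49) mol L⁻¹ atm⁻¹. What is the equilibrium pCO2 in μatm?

pCO2 = 2090 μatm

KH = 10^(−1.49) = 3.236×10^-2 mol L⁻¹ atm⁻¹
pCO2 = [CO2*]/KH = 67.6×10^-6 / 3.236×10^-2 = 2.09×10^-3 atm = 2090 μatm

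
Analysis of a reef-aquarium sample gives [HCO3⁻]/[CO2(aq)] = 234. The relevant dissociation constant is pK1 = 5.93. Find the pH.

From K1 = [H⁺][HCO3⁻]/[CO2(aq)]:  pH = pK1 + log₁₀([HCO3⁻]/[CO2(aq)])
log₁₀(234) = +2.369
pH = 5.93 + (+2.369) = 8.30

pH = 8.30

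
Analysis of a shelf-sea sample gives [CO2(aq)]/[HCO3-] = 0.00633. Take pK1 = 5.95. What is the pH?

pH = 8.15

From K1 = [H⁺][HCO3-]/[CO2(aq)]:  pH = pK1 − log₁₀([CO2(aq)]/[HCO3-])
log₁₀(0.00633) = -2.199
pH = 5.95 − (-2.199) = 8.15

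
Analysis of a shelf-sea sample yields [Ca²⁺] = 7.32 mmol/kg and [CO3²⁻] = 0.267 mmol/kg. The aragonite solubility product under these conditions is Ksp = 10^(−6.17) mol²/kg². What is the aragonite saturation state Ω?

Ω = 2.89

Ksp = 10^(−6.17) = 6.761×10^-7
Ω = [Ca²⁺][CO3²⁻]/Ksp = (7.32×10^-3)(0.267×10^-3) / 6.761×10^-7 = 2.89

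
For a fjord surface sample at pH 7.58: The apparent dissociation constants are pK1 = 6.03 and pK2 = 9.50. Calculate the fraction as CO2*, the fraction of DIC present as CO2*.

α₀ = 1 / (1 + K1/[H⁺] + K1K2/[H⁺]²) = 1 / (1 + 10^+1.55 + 10^-0.37)
   = 1 / (1 + 35.481 + 0.42658) = 1/36.908 = 0.02709

α₀ = 0.0271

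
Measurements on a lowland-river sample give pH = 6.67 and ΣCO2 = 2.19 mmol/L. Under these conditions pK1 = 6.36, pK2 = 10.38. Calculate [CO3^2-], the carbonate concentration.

α₂ = 1 / (1 + [H⁺]/K2 + [H⁺]²/(K1K2)) = 1 / (1 + 10^+3.71 + 10^+3.40)
   = 1 / (1 + 5128.6 + 2511.9) = 1/7641.5 = 0.0001309
[CO3²⁻] = α₂ × DIC = 0.0001309 × 2.19 = 0.000287 mmol/L = 0.287 μmol/L

[CO3²⁻] = 0.287 μmol/L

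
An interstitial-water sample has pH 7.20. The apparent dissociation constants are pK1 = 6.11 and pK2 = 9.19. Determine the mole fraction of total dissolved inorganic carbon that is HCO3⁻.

α₁ = 0.916

α₁ = 1 / (1 + [H⁺]/K1 + K2/[H⁺]) = 1 / (1 + 10^-1.09 + 10^-1.99)
   = 1 / (1 + 0.081283 + 0.010233) = 1/1.0915 = 0.9162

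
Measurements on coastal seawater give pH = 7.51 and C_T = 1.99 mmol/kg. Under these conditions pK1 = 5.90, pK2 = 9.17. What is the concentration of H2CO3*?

[CO2*] = 0.0467 mmol/kg

α₀ = 1 / (1 + K1/[H⁺] + K1K2/[H⁺]²) = 1 / (1 + 10^+1.61 + 10^-0.05)
   = 1 / (1 + 40.738 + 0.89125) = 1/42.629 = 0.02346
[CO2*] = α₀ × DIC = 0.02346 × 1.99 = 0.0467 mmol/kg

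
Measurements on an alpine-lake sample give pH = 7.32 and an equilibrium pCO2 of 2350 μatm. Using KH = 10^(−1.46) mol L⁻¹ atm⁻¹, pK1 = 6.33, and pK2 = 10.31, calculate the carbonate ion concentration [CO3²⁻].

[CO3²⁻] = 0.815 μmol/L

[CO2*] = KH · pCO2 = 10^(−1.46) × 2350×10^-6 = 8.148×10^-5 mol/L
α₀ = 1/(1 + K1/[H⁺] + K1K2/[H⁺]²) = 1/(1 + 10^+0.99 + 10^-2.00) = 0.09274
DIC = [CO2*]/α₀ = 8.148×10^-5 / 0.09274 = 0.8786 mmol/L
[CO3²⁻] = α₂·DIC; α₂ = 0.0009274, so [CO3²⁻] = 0.0009274 × 0.8786 = 0.000815 mmol/L = 0.815 μmol/L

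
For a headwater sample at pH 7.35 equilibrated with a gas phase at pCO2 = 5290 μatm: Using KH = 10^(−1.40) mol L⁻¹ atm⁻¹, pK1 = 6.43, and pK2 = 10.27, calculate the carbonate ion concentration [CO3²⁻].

[CO3²⁻] = 2.11 μmol/L

[CO2*] = KH · pCO2 = 10^(−1.40) × 5290×10^-6 = 2.106×10^-4 mol/L
α₀ = 1/(1 + K1/[H⁺] + K1K2/[H⁺]²) = 1/(1 + 10^+0.92 + 10^-2.00) = 0.1072
DIC = [CO2*]/α₀ = 2.106×10^-4 / 0.1072 = 1.964 mmol/L
[CO3²⁻] = α₂·DIC; α₂ = 0.001072, so [CO3²⁻] = 0.001072 × 1.964 = 0.00211 mmol/L = 2.11 μmol/L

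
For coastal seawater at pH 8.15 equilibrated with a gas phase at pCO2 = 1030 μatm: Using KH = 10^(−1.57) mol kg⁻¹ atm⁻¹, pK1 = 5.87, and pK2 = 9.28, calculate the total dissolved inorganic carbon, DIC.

[CO2*] = KH · pCO2 = 10^(−1.57) × 1030×10^-6 = 2.772×10^-5 mol/kg
α₀ = 1/(1 + K1/[H⁺] + K1K2/[H⁺]²) = 1/(1 + 10^+2.28 + 10^+1.15) = 0.004862
DIC = [CO2*]/α₀ = 2.772×10^-5 / 0.004862 = 5.70 mmol/kg

DIC = 5.70 mmol/kg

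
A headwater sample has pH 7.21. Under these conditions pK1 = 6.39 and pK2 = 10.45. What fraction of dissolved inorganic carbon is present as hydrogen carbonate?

α₁ = 1 / (1 + [H⁺]/K1 + K2/[H⁺]) = 1 / (1 + 10^-0.82 + 10^-3.24)
   = 1 / (1 + 0.15136 + 0.00057544) = 1/1.1519 = 0.8681

α₁ = 0.868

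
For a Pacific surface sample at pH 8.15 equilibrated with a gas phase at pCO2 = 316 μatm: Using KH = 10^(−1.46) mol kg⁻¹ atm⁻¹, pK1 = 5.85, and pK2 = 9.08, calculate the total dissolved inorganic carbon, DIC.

DIC = 2.45 mmol/kg

[CO2*] = KH · pCO2 = 10^(−1.46) × 316×10^-6 = 1.096×10^-5 mol/kg
α₀ = 1/(1 + K1/[H⁺] + K1K2/[H⁺]²) = 1/(1 + 10^+2.30 + 10^+1.37) = 0.004465
DIC = [CO2*]/α₀ = 1.096×10^-5 / 0.004465 = 2.45 mmol/kg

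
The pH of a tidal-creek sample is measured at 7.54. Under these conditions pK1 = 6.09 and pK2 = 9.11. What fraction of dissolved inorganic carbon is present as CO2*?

α₀ = 0.0334

α₀ = 1 / (1 + K1/[H⁺] + K1K2/[H⁺]²) = 1 / (1 + 10^+1.45 + 10^-0.12)
   = 1 / (1 + 28.184 + 0.75858) = 1/29.942 = 0.03340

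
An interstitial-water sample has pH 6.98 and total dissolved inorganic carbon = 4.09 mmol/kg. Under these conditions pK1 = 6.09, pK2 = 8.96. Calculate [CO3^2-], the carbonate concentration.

α₂ = 1 / (1 + [H⁺]/K2 + [H⁺]²/(K1K2)) = 1 / (1 + 10^+1.98 + 10^+1.09)
   = 1 / (1 + 95.499 + 12.303) = 1/108.80 = 0.009191
[CO3²⁻] = α₂ × DIC = 0.009191 × 4.09 = 0.0376 mmol/kg

[CO3²⁻] = 0.0376 mmol/kg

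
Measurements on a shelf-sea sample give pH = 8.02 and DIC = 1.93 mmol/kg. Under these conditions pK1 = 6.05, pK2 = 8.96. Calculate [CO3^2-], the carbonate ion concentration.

α₂ = 1 / (1 + [H⁺]/K2 + [H⁺]²/(K1K2)) = 1 / (1 + 10^+0.94 + 10^-1.03)
   = 1 / (1 + 8.7096 + 0.093325) = 1/9.8030 = 0.1020
[CO3²⁻] = α₂ × DIC = 0.1020 × 1.93 = 0.197 mmol/kg

[CO3²⁻] = 0.197 mmol/kg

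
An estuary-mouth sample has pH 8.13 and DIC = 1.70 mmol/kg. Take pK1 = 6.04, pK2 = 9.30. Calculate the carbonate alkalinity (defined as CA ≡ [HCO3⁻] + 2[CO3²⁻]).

CA = 1.79 mmol/kg

CA = [HCO3⁻] + 2[CO3²⁻] = (α₁ + 2α₂)·DIC
At pH 8.13: [H⁺]/K1 = 10^-2.09 = 0.0081283, K2/[H⁺] = 10^-1.17 = 0.067608
α₁ = 1/(1 + 0.0081283 + 0.067608) = 1/1.0757 = 0.9296; α₂ = α₁·K2/[H⁺] = 0.06285
α₁ + 2α₂ = 1.0553
CA = 1.0553 × 1.70 = 1.79 mmol/kg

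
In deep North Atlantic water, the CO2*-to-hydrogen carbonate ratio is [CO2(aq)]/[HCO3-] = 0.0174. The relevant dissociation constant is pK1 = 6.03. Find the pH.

pH = 7.79

From K1 = [H⁺][HCO3-]/[CO2(aq)]:  pH = pK1 − log₁₀([CO2(aq)]/[HCO3-])
log₁₀(0.0174) = -1.759
pH = 6.03 − (-1.759) = 7.79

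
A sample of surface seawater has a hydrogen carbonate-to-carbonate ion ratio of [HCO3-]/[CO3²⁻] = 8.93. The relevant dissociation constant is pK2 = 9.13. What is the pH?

pH = 8.18

From K2 = [H⁺][CO3²⁻]/[HCO3-]:  pH = pK2 − log₁₀([HCO3-]/[CO3²⁻])
log₁₀(8.93) = +0.951
pH = 9.13 − (+0.951) = 8.18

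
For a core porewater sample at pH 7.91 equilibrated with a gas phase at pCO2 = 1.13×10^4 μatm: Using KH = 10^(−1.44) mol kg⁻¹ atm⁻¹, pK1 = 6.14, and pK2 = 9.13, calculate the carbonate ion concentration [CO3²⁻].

[CO2*] = KH · pCO2 = 10^(−1.44) × 1.13×10^4×10^-6 = 4.103×10^-4 mol/kg
α₀ = 1/(1 + K1/[H⁺] + K1K2/[H⁺]²) = 1/(1 + 10^+1.77 + 10^+0.55) = 0.01576
DIC = [CO2*]/α₀ = 4.103×10^-4 / 0.01576 = 26.02 mmol/kg
[CO3²⁻] = α₂·DIC; α₂ = 0.05594, so [CO3²⁻] = 0.05594 × 26.02 = 1.46 mmol/kg

[CO3²⁻] = 1.46 mmol/kg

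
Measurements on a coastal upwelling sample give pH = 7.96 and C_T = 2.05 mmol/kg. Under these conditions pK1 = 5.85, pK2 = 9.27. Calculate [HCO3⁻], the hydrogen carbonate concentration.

α₁ = 1 / (1 + [H⁺]/K1 + K2/[H⁺]) = 1 / (1 + 10^-2.11 + 10^-1.31)
   = 1 / (1 + 0.0077625 + 0.048978) = 1/1.0567 = 0.9463
[HCO3⁻] = α₁ × DIC = 0.9463 × 2.05 = 1.94 mmol/kg

[HCO3⁻] = 1.94 mmol/kg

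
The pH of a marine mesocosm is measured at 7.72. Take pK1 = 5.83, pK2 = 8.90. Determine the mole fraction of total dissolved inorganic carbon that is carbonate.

α₂ = 1 / (1 + [H⁺]/K2 + [H⁺]²/(K1K2)) = 1 / (1 + 10^+1.18 + 10^-0.71)
   = 1 / (1 + 15.136 + 0.19498) = 1/16.331 = 0.06123

α₂ = 0.0612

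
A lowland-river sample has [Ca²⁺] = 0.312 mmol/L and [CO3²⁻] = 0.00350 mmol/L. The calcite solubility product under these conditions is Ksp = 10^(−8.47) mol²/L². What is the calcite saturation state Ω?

Ω = 0.322

Ksp = 10^(−8.47) = 3.388×10^-9
Ω = [Ca²⁺][CO3²⁻]/Ksp = (0.312×10^-3)(0.00350×10^-3) / 3.388×10^-9 = 0.322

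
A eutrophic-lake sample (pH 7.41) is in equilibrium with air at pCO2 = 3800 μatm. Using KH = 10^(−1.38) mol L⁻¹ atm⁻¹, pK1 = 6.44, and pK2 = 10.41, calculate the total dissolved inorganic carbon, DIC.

[CO2*] = KH · pCO2 = 10^(−1.38) × 3800×10^-6 = 1.584×10^-4 mol/L
α₀ = 1/(1 + K1/[H⁺] + K1K2/[H⁺]²) = 1/(1 + 10^+0.97 + 10^-2.03) = 0.09669
DIC = [CO2*]/α₀ = 1.584×10^-4 / 0.09669 = 1.64 mmol/L

DIC = 1.64 mmol/L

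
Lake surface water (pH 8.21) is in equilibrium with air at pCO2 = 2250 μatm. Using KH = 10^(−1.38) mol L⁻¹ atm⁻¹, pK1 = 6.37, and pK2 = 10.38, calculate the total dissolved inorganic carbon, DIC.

DIC = 6.63 mmol/L

[CO2*] = KH · pCO2 = 10^(−1.38) × 2250×10^-6 = 9.380×10^-5 mol/L
α₀ = 1/(1 + K1/[H⁺] + K1K2/[H⁺]²) = 1/(1 + 10^+1.84 + 10^-0.33) = 0.01415
DIC = [CO2*]/α₀ = 9.380×10^-5 / 0.01415 = 6.63 mmol/L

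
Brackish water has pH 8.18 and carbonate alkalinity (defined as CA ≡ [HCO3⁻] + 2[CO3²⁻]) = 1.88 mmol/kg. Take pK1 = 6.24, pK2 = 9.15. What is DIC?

CA = [HCO3⁻] + 2[CO3²⁻] = (α₁ + 2α₂)·DIC
At pH 8.18: [H⁺]/K1 = 10^-1.94 = 0.011482, K2/[H⁺] = 10^-0.97 = 0.10715
α₁ = 1/(1 + 0.011482 + 0.10715) = 1/1.1186 = 0.8939; α₂ = α₁·K2/[H⁺] = 0.09579
α₁ + 2α₂ = 1.0855
DIC = CA / (α₁ + 2α₂) = 1.88 / 1.0855 = 1.73 mmol/kg

DIC = 1.73 mmol/kg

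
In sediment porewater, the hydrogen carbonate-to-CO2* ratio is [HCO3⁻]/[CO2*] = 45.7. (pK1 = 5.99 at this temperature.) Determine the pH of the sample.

From K1 = [H⁺][HCO3⁻]/[CO2*]:  pH = pK1 + log₁₀([HCO3⁻]/[CO2*])
log₁₀(45.7) = +1.660
pH = 5.99 + (+1.660) = 7.65

pH = 7.65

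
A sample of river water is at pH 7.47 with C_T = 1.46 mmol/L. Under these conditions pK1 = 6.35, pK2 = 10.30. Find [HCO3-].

[HCO3⁻] = 1.36 mmol/L

α₁ = 1 / (1 + [H⁺]/K1 + K2/[H⁺]) = 1 / (1 + 10^-1.12 + 10^-2.83)
   = 1 / (1 + 0.075858 + 0.0014791) = 1/1.0773 = 0.9282
[HCO3⁻] = α₁ × DIC = 0.9282 × 1.46 = 1.36 mmol/L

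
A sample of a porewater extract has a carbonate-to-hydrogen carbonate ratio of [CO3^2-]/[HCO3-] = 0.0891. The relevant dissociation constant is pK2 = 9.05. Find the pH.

From K2 = [H⁺][CO3^2-]/[HCO3-]:  pH = pK2 + log₁₀([CO3^2-]/[HCO3-])
log₁₀(0.0891) = -1.050
pH = 9.05 + (-1.050) = 8.00

pH = 8.00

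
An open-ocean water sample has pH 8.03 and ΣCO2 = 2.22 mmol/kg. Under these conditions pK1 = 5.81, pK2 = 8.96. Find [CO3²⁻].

[CO3²⁻] = 0.232 mmol/kg

α₂ = 1 / (1 + [H⁺]/K2 + [H⁺]²/(K1K2)) = 1 / (1 + 10^+0.93 + 10^-1.29)
   = 1 / (1 + 8.5114 + 0.051286) = 1/9.5627 = 0.1046
[CO3²⁻] = α₂ × DIC = 0.1046 × 2.22 = 0.232 mmol/kg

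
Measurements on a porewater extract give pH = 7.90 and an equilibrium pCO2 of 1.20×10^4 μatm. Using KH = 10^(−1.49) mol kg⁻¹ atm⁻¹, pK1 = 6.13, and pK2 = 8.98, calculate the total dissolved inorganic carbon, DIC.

DIC = 25.2 mmol/kg

[CO2*] = KH · pCO2 = 10^(−1.49) × 1.20×10^4×10^-6 = 3.883×10^-4 mol/kg
α₀ = 1/(1 + K1/[H⁺] + K1K2/[H⁺]²) = 1/(1 + 10^+1.77 + 10^+0.69) = 0.01544
DIC = [CO2*]/α₀ = 3.883×10^-4 / 0.01544 = 25.2 mmol/kg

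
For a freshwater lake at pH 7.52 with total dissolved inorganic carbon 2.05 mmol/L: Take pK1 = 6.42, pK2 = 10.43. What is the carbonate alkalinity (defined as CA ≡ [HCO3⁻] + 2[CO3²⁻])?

CA = [HCO3⁻] + 2[CO3²⁻] = (α₁ + 2α₂)·DIC
At pH 7.52: [H⁺]/K1 = 10^-1.10 = 0.079433, K2/[H⁺] = 10^-2.91 = 0.0012303
α₁ = 1/(1 + 0.079433 + 0.0012303) = 1/1.0807 = 0.9254; α₂ = α₁·K2/[H⁺] = 0.001138
α₁ + 2α₂ = 0.9276
CA = 0.9276 × 2.05 = 1.90 mmol/L

CA = 1.90 mmol/L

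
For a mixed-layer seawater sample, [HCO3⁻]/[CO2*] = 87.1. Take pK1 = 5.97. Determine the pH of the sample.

From K1 = [H⁺][HCO3⁻]/[CO2*]:  pH = pK1 + log₁₀([HCO3⁻]/[CO2*])
log₁₀(87.1) = +1.940
pH = 5.97 + (+1.940) = 7.91

pH = 7.91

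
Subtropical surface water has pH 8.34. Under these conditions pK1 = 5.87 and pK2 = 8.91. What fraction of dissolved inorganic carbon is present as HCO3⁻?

α₁ = 0.786

α₁ = 1 / (1 + [H⁺]/K1 + K2/[H⁺]) = 1 / (1 + 10^-2.47 + 10^-0.57)
   = 1 / (1 + 0.0033884 + 0.26915) = 1/1.2725 = 0.7858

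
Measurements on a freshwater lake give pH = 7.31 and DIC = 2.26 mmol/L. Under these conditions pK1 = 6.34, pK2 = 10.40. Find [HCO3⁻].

[HCO3⁻] = 2.04 mmol/L

α₁ = 1 / (1 + [H⁺]/K1 + K2/[H⁺]) = 1 / (1 + 10^-0.97 + 10^-3.09)
   = 1 / (1 + 0.10715 + 0.00081283) = 1/1.1080 = 0.9026
[HCO3⁻] = α₁ × DIC = 0.9026 × 2.26 = 2.04 mmol/L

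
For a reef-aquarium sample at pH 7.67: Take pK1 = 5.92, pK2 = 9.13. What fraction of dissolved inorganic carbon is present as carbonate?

α₂ = 1 / (1 + [H⁺]/K2 + [H⁺]²/(K1K2)) = 1 / (1 + 10^+1.46 + 10^-0.29)
   = 1 / (1 + 28.840 + 0.51286) = 1/30.353 = 0.03295

α₂ = 0.0329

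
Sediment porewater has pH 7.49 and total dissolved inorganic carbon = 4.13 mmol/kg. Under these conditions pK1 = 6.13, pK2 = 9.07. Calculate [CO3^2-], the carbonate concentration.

α₂ = 1 / (1 + [H⁺]/K2 + [H⁺]²/(K1K2)) = 1 / (1 + 10^+1.58 + 10^+0.22)
   = 1 / (1 + 38.019 + 1.6596) = 1/40.679 = 0.02458
[CO3²⁻] = α₂ × DIC = 0.02458 × 4.13 = 0.102 mmol/kg

[CO3²⁻] = 0.102 mmol/kg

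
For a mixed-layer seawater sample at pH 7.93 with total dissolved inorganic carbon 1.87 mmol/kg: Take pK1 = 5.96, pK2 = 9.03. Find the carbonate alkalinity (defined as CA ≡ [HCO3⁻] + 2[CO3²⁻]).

CA = 1.99 mmol/kg

CA = [HCO3⁻] + 2[CO3²⁻] = (α₁ + 2α₂)·DIC
At pH 7.93: [H⁺]/K1 = 10^-1.97 = 0.010715, K2/[H⁺] = 10^-1.10 = 0.079433
α₁ = 1/(1 + 0.010715 + 0.079433) = 1/1.0901 = 0.9173; α₂ = α₁·K2/[H⁺] = 0.07286
α₁ + 2α₂ = 1.0630
CA = 1.0630 × 1.87 = 1.99 mmol/kg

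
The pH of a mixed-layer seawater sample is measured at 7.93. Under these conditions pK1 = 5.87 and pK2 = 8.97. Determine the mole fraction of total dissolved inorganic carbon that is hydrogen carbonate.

α₁ = 1 / (1 + [H⁺]/K1 + K2/[H⁺]) = 1 / (1 + 10^-2.06 + 10^-1.04)
   = 1 / (1 + 0.0087096 + 0.091201) = 1/1.0999 = 0.9092

α₁ = 0.909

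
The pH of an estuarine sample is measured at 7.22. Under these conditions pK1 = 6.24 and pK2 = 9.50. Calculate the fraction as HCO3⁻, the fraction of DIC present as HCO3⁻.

α₁ = 1 / (1 + [H⁺]/K1 + K2/[H⁺]) = 1 / (1 + 10^-0.98 + 10^-2.28)
   = 1 / (1 + 0.10471 + 0.0052481) = 1/1.1100 = 0.9009

α₁ = 0.901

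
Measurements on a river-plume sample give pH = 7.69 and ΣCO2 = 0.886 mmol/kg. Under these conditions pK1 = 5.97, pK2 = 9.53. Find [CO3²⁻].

α₂ = 1 / (1 + [H⁺]/K2 + [H⁺]²/(K1K2)) = 1 / (1 + 10^+1.84 + 10^+0.12)
   = 1 / (1 + 69.183 + 1.3183) = 1/71.501 = 0.01399
[CO3²⁻] = α₂ × DIC = 0.01399 × 0.886 = 0.0124 mmol/kg = 12.4 μmol/kg

[CO3²⁻] = 12.4 μmol/kg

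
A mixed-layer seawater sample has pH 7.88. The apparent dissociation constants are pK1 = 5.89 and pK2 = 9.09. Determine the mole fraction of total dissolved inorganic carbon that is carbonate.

α₂ = 1 / (1 + [H⁺]/K2 + [H⁺]²/(K1K2)) = 1 / (1 + 10^+1.21 + 10^-0.78)
   = 1 / (1 + 16.218 + 0.16596) = 1/17.384 = 0.05752

α₂ = 0.0575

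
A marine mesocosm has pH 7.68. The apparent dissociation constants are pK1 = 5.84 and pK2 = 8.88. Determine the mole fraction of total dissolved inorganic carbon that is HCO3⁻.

α₁ = 0.928

α₁ = 1 / (1 + [H⁺]/K1 + K2/[H⁺]) = 1 / (1 + 10^-1.84 + 10^-1.20)
   = 1 / (1 + 0.014454 + 0.063096) = 1/1.0776 = 0.9280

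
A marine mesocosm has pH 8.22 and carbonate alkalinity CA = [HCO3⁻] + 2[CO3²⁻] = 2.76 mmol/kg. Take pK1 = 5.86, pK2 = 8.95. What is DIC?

CA = [HCO3⁻] + 2[CO3²⁻] = (α₁ + 2α₂)·DIC
At pH 8.22: [H⁺]/K1 = 10^-2.36 = 0.0043652, K2/[H⁺] = 10^-0.73 = 0.18621
α₁ = 1/(1 + 0.0043652 + 0.18621) = 1/1.1906 = 0.8399; α₂ = α₁·K2/[H⁺] = 0.1564
α₁ + 2α₂ = 1.1527
DIC = CA / (α₁ + 2α₂) = 2.76 / 1.1527 = 2.39 mmol/kg

DIC = 2.39 mmol/kg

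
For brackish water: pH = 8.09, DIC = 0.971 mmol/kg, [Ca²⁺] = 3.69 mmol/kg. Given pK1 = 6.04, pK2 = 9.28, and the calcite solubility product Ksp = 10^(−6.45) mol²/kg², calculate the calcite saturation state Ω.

α₂ = 1 / (1 + [H⁺]/K2 + [H⁺]²/(K1K2)) = 1 / (1 + 10^+1.19 + 10^-0.86)
   = 1 / (1 + 15.488 + 0.13804) = 1/16.626 = 0.06015
[CO3²⁻] = α₂ × DIC = 0.06015 × 0.971 = 0.05840 mmol/kg
Ksp = 10^(−6.45) = 3.548×10^-7
Ω = [Ca²⁺][CO3²⁻]/Ksp = (3.69×10^-3)(5.840×10^-5) / 3.548×10^-7 = 0.607

Ω = 0.607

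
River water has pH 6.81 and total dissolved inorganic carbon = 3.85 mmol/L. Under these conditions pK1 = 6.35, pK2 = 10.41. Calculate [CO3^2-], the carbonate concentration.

[CO3²⁻] = 0.718 μmol/L

α₂ = 1 / (1 + [H⁺]/K2 + [H⁺]²/(K1K2)) = 1 / (1 + 10^+3.60 + 10^+3.14)
   = 1 / (1 + 3981.1 + 1380.4) = 1/5362.5 = 0.0001865
[CO3²⁻] = α₂ × DIC = 0.0001865 × 3.85 = 0.000718 mmol/L = 0.718 μmol/L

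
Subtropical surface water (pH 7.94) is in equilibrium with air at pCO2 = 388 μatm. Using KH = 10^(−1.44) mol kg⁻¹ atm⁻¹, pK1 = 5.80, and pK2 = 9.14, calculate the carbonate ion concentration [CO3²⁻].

[CO3²⁻] = 0.123 mmol/kg

[CO2*] = KH · pCO2 = 10^(−1.44) × 388×10^-6 = 1.409×10^-5 mol/kg
α₀ = 1/(1 + K1/[H⁺] + K1K2/[H⁺]²) = 1/(1 + 10^+2.14 + 10^+0.94) = 0.006768
DIC = [CO2*]/α₀ = 1.409×10^-5 / 0.006768 = 2.081 mmol/kg
[CO3²⁻] = α₂·DIC; α₂ = 0.05895, so [CO3²⁻] = 0.05895 × 2.081 = 0.123 mmol/kg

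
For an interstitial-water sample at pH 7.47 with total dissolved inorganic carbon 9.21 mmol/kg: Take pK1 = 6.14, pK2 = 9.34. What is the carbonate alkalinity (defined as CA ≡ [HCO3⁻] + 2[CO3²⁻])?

CA = [HCO3⁻] + 2[CO3²⁻] = (α₁ + 2α₂)·DIC
At pH 7.47: [H⁺]/K1 = 10^-1.33 = 0.046774, K2/[H⁺] = 10^-1.87 = 0.013490
α₁ = 1/(1 + 0.046774 + 0.013490) = 1/1.0603 = 0.9432; α₂ = α₁·K2/[H⁺] = 0.01272
α₁ + 2α₂ = 0.9686
CA = 0.9686 × 9.21 = 8.92 mmol/kg

CA = 8.92 mmol/kg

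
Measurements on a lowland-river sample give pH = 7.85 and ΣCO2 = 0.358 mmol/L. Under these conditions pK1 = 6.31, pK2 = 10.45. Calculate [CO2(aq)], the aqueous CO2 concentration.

α₀ = 1 / (1 + K1/[H⁺] + K1K2/[H⁺]²) = 1 / (1 + 10^+1.54 + 10^-1.06)
   = 1 / (1 + 34.674 + 0.087096) = 1/35.761 = 0.02796
[CO2*] = α₀ × DIC = 0.02796 × 0.358 = 0.0100 mmol/L = 10.0 μmol/L

[CO2*] = 10.0 μmol/L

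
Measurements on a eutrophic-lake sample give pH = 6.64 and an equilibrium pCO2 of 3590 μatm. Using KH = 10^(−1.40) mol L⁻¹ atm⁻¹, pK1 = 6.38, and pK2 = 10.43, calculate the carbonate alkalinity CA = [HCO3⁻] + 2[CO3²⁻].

[CO2*] = KH · pCO2 = 10^(−1.40) × 3590×10^-6 = 1.429×10^-4 mol/L
α₀ = 1/(1 + K1/[H⁺] + K1K2/[H⁺]²) = 1/(1 + 10^+0.26 + 10^-3.53) = 0.3546
DIC = [CO2*]/α₀ = 1.429×10^-4 / 0.3546 = 0.4030 mmol/L
CA = (α₁ + 2α₂)·DIC = (0.6453 + 2×0.0001047) × 0.4030 = 0.260 mmol/L

CA = 0.260 mmol/L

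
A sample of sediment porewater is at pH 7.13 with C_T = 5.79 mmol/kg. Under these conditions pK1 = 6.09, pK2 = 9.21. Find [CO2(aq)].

α₀ = 1 / (1 + K1/[H⁺] + K1K2/[H⁺]²) = 1 / (1 + 10^+1.04 + 10^-1.04)
   = 1 / (1 + 10.965 + 0.091201) = 1/12.056 = 0.08295
[CO2*] = α₀ × DIC = 0.08295 × 5.79 = 0.480 mmol/kg

[CO2*] = 0.480 mmol/kg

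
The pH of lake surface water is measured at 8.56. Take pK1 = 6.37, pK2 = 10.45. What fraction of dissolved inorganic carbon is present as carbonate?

α₂ = 1 / (1 + [H⁺]/K2 + [H⁺]²/(K1K2)) = 1 / (1 + 10^+1.89 + 10^-0.30)
   = 1 / (1 + 77.625 + 0.50119) = 1/79.126 = 0.01264

α₂ = 0.0126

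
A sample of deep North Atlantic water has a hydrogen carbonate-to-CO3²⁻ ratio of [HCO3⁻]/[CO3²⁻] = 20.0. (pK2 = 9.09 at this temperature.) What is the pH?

pH = 7.79

From K2 = [H⁺][CO3²⁻]/[HCO3⁻]:  pH = pK2 − log₁₀([HCO3⁻]/[CO3²⁻])
log₁₀(20.0) = +1.301
pH = 9.09 − (+1.301) = 7.79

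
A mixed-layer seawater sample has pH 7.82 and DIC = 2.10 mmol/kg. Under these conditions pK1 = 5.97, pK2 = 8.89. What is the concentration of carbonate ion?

[CO3²⁻] = 0.163 mmol/kg

α₂ = 1 / (1 + [H⁺]/K2 + [H⁺]²/(K1K2)) = 1 / (1 + 10^+1.07 + 10^-0.78)
   = 1 / (1 + 11.749 + 0.16596) = 1/12.915 = 0.07743
[CO3²⁻] = α₂ × DIC = 0.07743 × 2.10 = 0.163 mmol/kg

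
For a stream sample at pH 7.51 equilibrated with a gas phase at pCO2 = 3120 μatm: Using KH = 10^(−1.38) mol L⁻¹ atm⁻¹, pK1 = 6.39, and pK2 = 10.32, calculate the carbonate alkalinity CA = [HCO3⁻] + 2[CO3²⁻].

[CO2*] = KH · pCO2 = 10^(−1.38) × 3120×10^-6 = 1.301×10^-4 mol/L
α₀ = 1/(1 + K1/[H⁺] + K1K2/[H⁺]²) = 1/(1 + 10^+1.12 + 10^-1.69) = 0.07041
DIC = [CO2*]/α₀ = 1.301×10^-4 / 0.07041 = 1.847 mmol/L
CA = (α₁ + 2α₂)·DIC = (0.9282 + 2×0.001438) × 1.847 = 1.72 mmol/L

CA = 1.72 mmol/L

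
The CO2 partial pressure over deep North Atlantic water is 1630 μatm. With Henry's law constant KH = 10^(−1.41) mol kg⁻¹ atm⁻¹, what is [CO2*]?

[CO2*] = 63.4 μmol/kg

KH = 10^(−1.41) = 3.890×10^-2 mol kg⁻¹ atm⁻¹
[CO2*] = KH · pCO2 = 3.890×10^-2 × 1630×10^-6 atm = 6.34×10^-5 mol/kg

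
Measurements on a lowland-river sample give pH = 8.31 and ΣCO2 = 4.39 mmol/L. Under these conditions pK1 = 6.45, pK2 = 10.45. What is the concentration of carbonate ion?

α₂ = 1 / (1 + [H⁺]/K2 + [H⁺]²/(K1K2)) = 1 / (1 + 10^+2.14 + 10^+0.28)
   = 1 / (1 + 138.04 + 1.9055) = 1/140.94 = 0.007095
[CO3²⁻] = α₂ × DIC = 0.007095 × 4.39 = 0.0311 mmol/L

[CO3²⁻] = 0.0311 mmol/L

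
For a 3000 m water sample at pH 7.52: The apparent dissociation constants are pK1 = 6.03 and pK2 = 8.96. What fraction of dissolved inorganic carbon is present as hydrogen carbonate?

α₁ = 0.936

α₁ = 1 / (1 + [H⁺]/K1 + K2/[H⁺]) = 1 / (1 + 10^-1.49 + 10^-1.44)
   = 1 / (1 + 0.032359 + 0.036308) = 1/1.0687 = 0.9357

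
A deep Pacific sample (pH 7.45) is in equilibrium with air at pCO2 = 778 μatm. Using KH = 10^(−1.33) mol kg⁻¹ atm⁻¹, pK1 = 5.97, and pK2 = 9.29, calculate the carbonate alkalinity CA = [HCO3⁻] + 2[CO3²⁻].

CA = 1.13 mmol/kg

[CO2*] = KH · pCO2 = 10^(−1.33) × 778×10^-6 = 3.639×10^-5 mol/kg
α₀ = 1/(1 + K1/[H⁺] + K1K2/[H⁺]²) = 1/(1 + 10^+1.48 + 10^-0.36) = 0.03161
DIC = [CO2*]/α₀ = 3.639×10^-5 / 0.03161 = 1.151 mmol/kg
CA = (α₁ + 2α₂)·DIC = (0.9546 + 2×0.01380) × 1.151 = 1.13 mmol/kg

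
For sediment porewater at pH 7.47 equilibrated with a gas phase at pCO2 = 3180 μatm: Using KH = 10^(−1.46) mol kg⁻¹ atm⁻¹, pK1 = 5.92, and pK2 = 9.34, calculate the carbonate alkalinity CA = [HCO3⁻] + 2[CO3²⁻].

CA = 4.02 mmol/kg

[CO2*] = KH · pCO2 = 10^(−1.46) × 3180×10^-6 = 1.103×10^-4 mol/kg
α₀ = 1/(1 + K1/[H⁺] + K1K2/[H⁺]²) = 1/(1 + 10^+1.55 + 10^-0.32) = 0.02706
DIC = [CO2*]/α₀ = 1.103×10^-4 / 0.02706 = 4.075 mmol/kg
CA = (α₁ + 2α₂)·DIC = (0.9600 + 2×0.01295) × 4.075 = 4.02 mmol/kg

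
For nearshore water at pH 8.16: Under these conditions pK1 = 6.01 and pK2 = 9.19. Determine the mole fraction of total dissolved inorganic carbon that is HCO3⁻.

α₁ = 0.909

α₁ = 1 / (1 + [H⁺]/K1 + K2/[H⁺]) = 1 / (1 + 10^-2.15 + 10^-1.03)
   = 1 / (1 + 0.0070795 + 0.093325) = 1/1.1004 = 0.9088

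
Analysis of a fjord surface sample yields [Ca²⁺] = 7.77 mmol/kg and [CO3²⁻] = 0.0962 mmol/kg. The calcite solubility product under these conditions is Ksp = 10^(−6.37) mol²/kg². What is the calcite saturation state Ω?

Ω = 1.75

Ksp = 10^(−6.37) = 4.266×10^-7
Ω = [Ca²⁺][CO3²⁻]/Ksp = (7.77×10^-3)(0.0962×10^-3) / 4.266×10^-7 = 1.75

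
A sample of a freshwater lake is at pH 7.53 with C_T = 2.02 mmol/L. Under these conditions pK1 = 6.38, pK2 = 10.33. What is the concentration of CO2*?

α₀ = 1 / (1 + K1/[H⁺] + K1K2/[H⁺]²) = 1 / (1 + 10^+1.15 + 10^-1.65)
   = 1 / (1 + 14.125 + 0.022387) = 1/15.148 = 0.06602
[CO2*] = α₀ × DIC = 0.06602 × 2.02 = 0.133 mmol/L

[CO2*] = 0.133 mmol/L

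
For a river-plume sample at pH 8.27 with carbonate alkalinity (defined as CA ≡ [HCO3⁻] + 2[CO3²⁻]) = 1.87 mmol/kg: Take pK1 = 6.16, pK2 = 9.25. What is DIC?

CA = [HCO3⁻] + 2[CO3²⁻] = (α₁ + 2α₂)·DIC
At pH 8.27: [H⁺]/K1 = 10^-2.11 = 0.0077625, K2/[H⁺] = 10^-0.98 = 0.10471
α₁ = 1/(1 + 0.0077625 + 0.10471) = 1/1.1125 = 0.8989; α₂ = α₁·K2/[H⁺] = 0.09413
α₁ + 2α₂ = 1.0871
DIC = CA / (α₁ + 2α₂) = 1.87 / 1.0871 = 1.72 mmol/kg

DIC = 1.72 mmol/kg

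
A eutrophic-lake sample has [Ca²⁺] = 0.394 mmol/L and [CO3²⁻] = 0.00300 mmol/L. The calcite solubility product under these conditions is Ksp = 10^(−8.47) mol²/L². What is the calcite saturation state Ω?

Ksp = 10^(−8.47) = 3.388×10^-9
Ω = [Ca²⁺][CO3²⁻]/Ksp = (0.394×10^-3)(0.00300×10^-3) / 3.388×10^-9 = 0.349

Ω = 0.349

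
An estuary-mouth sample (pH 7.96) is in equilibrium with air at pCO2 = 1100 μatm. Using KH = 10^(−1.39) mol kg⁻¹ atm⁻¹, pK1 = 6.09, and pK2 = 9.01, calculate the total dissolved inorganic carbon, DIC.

DIC = 3.66 mmol/kg

[CO2*] = KH · pCO2 = 10^(−1.39) × 1100×10^-6 = 4.481×10^-5 mol/kg
α₀ = 1/(1 + K1/[H⁺] + K1K2/[H⁺]²) = 1/(1 + 10^+1.87 + 10^+0.82) = 0.01223
DIC = [CO2*]/α₀ = 4.481×10^-5 / 0.01223 = 3.66 mmol/kg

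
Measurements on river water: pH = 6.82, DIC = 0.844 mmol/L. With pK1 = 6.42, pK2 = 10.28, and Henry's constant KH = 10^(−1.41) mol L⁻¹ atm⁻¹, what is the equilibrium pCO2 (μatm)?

α₀ = 1 / (1 + K1/[H⁺] + K1K2/[H⁺]²) = 1 / (1 + 10^+0.40 + 10^-3.06)
   = 1 / (1 + 2.5119 + 0.00087096) = 1/3.5128 = 0.2847
[CO2*] = α₀ × DIC = 0.2847 × 0.844 = 0.2403 mmol/L
pCO2 = [CO2*]/KH = 2.403×10^-4 / 3.890×10^-2 = 6180 μatm

pCO2 = 6180 μatm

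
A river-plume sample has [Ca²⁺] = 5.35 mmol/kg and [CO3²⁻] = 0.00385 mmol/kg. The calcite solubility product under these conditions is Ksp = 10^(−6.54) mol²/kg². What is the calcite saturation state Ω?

Ksp = 10^(−6.54) = 2.884×10^-7
Ω = [Ca²⁺][CO3²⁻]/Ksp = (5.35×10^-3)(0.00385×10^-3) / 2.884×10^-7 = 0.0714

Ω = 0.0714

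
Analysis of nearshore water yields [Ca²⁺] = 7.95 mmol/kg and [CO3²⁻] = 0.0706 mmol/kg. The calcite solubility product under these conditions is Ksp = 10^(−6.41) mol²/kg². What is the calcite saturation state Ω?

Ω = 1.44

Ksp = 10^(−6.41) = 3.890×10^-7
Ω = [Ca²⁺][CO3²⁻]/Ksp = (7.95×10^-3)(0.0706×10^-3) / 3.890×10^-7 = 1.44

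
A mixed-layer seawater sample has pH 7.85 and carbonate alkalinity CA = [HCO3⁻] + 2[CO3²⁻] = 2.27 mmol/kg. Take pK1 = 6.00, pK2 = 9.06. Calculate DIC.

CA = [HCO3⁻] + 2[CO3²⁻] = (α₁ + 2α₂)·DIC
At pH 7.85: [H⁺]/K1 = 10^-1.85 = 0.014125, K2/[H⁺] = 10^-1.21 = 0.061660
α₁ = 1/(1 + 0.014125 + 0.061660) = 1/1.0758 = 0.9296; α₂ = α₁·K2/[H⁺] = 0.05732
α₁ + 2α₂ = 1.0442
DIC = CA / (α₁ + 2α₂) = 2.27 / 1.0442 = 2.17 mmol/kg

DIC = 2.17 mmol/kg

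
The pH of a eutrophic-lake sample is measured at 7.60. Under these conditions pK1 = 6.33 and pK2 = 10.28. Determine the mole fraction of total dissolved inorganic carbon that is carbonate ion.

α₂ = 1 / (1 + [H⁺]/K2 + [H⁺]²/(K1K2)) = 1 / (1 + 10^+2.68 + 10^+1.41)
   = 1 / (1 + 478.63 + 25.704) = 1/505.33 = 0.001979

α₂ = 0.00198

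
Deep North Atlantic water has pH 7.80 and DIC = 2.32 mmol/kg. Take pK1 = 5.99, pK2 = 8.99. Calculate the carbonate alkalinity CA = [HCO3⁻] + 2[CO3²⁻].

CA = [HCO3⁻] + 2[CO3²⁻] = (α₁ + 2α₂)·DIC
At pH 7.80: [H⁺]/K1 = 10^-1.81 = 0.015488, K2/[H⁺] = 10^-1.19 = 0.064565
α₁ = 1/(1 + 0.015488 + 0.064565) = 1/1.0801 = 0.9259; α₂ = α₁·K2/[H⁺] = 0.05978
α₁ + 2α₂ = 1.0454
CA = 1.0454 × 2.32 = 2.43 mmol/kg

CA = 2.43 mmol/kg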